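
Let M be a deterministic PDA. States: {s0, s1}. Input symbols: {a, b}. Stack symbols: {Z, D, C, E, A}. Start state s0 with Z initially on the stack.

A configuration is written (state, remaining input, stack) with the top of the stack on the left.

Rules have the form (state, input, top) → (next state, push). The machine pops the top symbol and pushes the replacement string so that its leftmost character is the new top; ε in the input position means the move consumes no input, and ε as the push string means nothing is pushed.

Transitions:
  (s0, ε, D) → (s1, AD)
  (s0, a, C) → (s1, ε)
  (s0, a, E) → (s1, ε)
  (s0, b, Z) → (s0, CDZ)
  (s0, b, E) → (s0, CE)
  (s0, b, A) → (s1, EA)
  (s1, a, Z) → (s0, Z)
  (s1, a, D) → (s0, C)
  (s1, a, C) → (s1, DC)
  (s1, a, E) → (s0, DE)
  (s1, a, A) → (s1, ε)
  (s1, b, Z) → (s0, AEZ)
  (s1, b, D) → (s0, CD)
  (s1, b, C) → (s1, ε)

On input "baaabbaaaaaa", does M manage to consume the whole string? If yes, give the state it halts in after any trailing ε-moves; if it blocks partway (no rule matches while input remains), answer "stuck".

(s0, baaabbaaaaaa, Z)
  read b, top Z: go to s0, push CDZ → (s0, aaabbaaaaaa, CDZ)
  read a, top C: go to s1, push ε → (s1, aabbaaaaaa, DZ)
  read a, top D: go to s0, push C → (s0, abbaaaaaa, CZ)
  read a, top C: go to s1, push ε → (s1, bbaaaaaa, Z)
  read b, top Z: go to s0, push AEZ → (s0, baaaaaa, AEZ)
  read b, top A: go to s1, push EA → (s1, aaaaaa, EAEZ)
  read a, top E: go to s0, push DE → (s0, aaaaa, DEAEZ)
  ε-move, top D: go to s1, push AD → (s1, aaaaa, ADEAEZ)
  read a, top A: go to s1, push ε → (s1, aaaa, DEAEZ)
  read a, top D: go to s0, push C → (s0, aaa, CEAEZ)
  read a, top C: go to s1, push ε → (s1, aa, EAEZ)
  read a, top E: go to s0, push DE → (s0, a, DEAEZ)
  ε-move, top D: go to s1, push AD → (s1, a, ADEAEZ)
  read a, top A: go to s1, push ε → (s1, ε, DEAEZ)
All input consumed; M is in state s1.

s1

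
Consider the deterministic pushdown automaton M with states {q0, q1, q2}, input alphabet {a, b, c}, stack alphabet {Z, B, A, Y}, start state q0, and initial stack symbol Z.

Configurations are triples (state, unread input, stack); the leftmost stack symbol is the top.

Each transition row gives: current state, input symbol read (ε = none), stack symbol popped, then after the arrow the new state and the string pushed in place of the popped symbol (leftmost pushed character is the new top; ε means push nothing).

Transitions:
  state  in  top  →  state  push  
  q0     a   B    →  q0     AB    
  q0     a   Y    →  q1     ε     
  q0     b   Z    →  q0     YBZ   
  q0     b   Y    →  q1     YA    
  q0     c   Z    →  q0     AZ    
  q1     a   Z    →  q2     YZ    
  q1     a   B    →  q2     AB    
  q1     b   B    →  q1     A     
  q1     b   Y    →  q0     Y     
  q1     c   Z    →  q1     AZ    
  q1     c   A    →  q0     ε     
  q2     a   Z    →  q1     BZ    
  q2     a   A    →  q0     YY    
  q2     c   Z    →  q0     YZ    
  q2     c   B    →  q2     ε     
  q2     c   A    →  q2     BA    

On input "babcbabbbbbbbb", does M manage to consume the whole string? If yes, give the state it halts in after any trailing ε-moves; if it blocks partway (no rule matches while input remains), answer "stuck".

(q0, babcbabbbbbbbb, Z)
  read b, top Z: go to q0, push YBZ → (q0, abcbabbbbbbbb, YBZ)
  read a, top Y: go to q1, push ε → (q1, bcbabbbbbbbb, BZ)
  read b, top B: go to q1, push A → (q1, cbabbbbbbbb, AZ)
  read c, top A: go to q0, push ε → (q0, babbbbbbbb, Z)
  read b, top Z: go to q0, push YBZ → (q0, abbbbbbbb, YBZ)
  read a, top Y: go to q1, push ε → (q1, bbbbbbbb, BZ)
  read b, top B: go to q1, push A → (q1, bbbbbbb, AZ)
No transition for (q1, b, top A); M blocks with input bbbbbbb remaining.

stuck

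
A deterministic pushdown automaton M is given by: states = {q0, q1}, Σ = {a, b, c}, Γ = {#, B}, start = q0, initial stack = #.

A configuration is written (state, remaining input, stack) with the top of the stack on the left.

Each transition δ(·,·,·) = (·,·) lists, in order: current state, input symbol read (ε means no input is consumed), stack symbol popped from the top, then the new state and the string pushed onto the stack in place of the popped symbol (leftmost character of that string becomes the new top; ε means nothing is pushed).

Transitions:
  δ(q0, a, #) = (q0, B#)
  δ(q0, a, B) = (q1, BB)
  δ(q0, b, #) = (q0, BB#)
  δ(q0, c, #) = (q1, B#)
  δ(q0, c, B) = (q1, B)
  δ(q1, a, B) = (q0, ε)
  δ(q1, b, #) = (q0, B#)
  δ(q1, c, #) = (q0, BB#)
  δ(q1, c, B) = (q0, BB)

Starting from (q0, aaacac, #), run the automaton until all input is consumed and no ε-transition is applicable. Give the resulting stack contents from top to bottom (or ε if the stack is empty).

B#

(q0, aaacac, #)
  read a, top #: go to q0, push B# → (q0, aacac, B#)
  read a, top B: go to q1, push BB → (q1, acac, BB#)
  read a, top B: go to q0, push ε → (q0, cac, B#)
  read c, top B: go to q1, push B → (q1, ac, B#)
  read a, top B: go to q0, push ε → (q0, c, #)
  read c, top #: go to q1, push B# → (q1, ε, B#)
All input consumed in state q1 with stack B#.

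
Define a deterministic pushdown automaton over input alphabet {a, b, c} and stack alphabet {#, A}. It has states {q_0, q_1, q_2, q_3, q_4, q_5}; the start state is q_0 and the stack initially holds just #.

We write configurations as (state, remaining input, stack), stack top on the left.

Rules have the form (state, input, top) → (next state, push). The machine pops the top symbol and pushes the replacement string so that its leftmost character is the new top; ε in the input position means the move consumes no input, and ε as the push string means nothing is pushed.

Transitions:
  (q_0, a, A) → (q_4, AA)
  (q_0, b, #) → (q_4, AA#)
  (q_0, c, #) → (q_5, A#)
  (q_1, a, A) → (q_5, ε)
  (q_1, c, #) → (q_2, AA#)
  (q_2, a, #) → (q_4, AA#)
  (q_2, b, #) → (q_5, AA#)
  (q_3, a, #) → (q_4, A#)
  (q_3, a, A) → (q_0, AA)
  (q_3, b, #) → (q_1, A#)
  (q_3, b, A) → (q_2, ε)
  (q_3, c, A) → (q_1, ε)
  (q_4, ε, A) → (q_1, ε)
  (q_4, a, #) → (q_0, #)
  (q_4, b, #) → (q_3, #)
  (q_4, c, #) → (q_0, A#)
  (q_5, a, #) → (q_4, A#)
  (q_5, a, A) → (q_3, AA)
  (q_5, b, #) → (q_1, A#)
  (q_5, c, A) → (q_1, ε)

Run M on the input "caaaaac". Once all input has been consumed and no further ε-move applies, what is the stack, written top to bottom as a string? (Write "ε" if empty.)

(q_0, caaaaac, #) ⊢ (q_5, aaaaac, A#) ⊢ (q_3, aaaac, AA#) ⊢ (q_0, aaac, AAA#) ⊢ (q_4, aac, AAAA#) ⊢ (q_1, aac, AAA#) ⊢ (q_5, ac, AA#) ⊢ (q_3, c, AAA#) ⊢ (q_1, ε, AA#)
All input consumed in state q_1 with stack AA#.

AA#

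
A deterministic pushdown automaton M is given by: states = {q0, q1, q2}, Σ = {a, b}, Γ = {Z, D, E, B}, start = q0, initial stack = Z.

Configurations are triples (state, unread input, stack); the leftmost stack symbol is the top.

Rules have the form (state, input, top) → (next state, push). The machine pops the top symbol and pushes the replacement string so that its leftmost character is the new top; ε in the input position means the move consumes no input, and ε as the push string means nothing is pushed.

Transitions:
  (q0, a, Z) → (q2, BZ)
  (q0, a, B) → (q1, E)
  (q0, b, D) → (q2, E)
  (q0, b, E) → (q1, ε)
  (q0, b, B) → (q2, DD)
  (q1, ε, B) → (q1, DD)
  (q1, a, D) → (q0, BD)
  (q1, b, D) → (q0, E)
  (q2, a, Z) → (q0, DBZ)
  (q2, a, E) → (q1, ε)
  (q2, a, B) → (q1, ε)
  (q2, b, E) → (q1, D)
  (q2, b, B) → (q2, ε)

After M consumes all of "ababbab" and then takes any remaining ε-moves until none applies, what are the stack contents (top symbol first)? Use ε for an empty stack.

DDDBZ

(q0, ababbab, Z) ⊢ (q2, babbab, BZ) ⊢ (q2, abbab, Z) ⊢ (q0, bbab, DBZ) ⊢ (q2, bab, EBZ) ⊢ (q1, ab, DBZ) ⊢ (q0, b, BDBZ) ⊢ (q2, ε, DDDBZ)
All input consumed in state q2 with stack DDDBZ.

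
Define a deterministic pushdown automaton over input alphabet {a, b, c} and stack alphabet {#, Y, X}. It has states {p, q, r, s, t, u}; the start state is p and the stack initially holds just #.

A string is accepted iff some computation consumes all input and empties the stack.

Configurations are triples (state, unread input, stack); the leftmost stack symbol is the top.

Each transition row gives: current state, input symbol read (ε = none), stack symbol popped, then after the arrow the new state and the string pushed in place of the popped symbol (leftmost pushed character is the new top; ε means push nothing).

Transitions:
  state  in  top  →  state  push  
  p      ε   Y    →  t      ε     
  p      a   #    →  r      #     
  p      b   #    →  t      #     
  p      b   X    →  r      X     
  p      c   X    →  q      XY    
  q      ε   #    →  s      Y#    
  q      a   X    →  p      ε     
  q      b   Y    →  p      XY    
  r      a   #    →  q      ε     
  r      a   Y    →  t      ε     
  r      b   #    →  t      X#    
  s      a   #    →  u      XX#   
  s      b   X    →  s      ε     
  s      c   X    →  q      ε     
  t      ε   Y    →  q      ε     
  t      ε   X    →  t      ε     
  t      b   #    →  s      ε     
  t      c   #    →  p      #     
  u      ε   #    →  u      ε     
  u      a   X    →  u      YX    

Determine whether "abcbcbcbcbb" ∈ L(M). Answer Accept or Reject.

Accept

(p, abcbcbcbcbb, #) ⊢ (r, bcbcbcbcbb, #) ⊢ (t, cbcbcbcbb, X#) ⊢ (t, cbcbcbcbb, #) ⊢ (p, bcbcbcbb, #) ⊢ (t, cbcbcbb, #) ⊢ (p, bcbcbb, #) ⊢ (t, cbcbb, #) ⊢ (p, bcbb, #) ⊢ (t, cbb, #) ⊢ (p, bb, #) ⊢ (t, b, #) ⊢ (s, ε, ε)
All input consumed and the stack is empty.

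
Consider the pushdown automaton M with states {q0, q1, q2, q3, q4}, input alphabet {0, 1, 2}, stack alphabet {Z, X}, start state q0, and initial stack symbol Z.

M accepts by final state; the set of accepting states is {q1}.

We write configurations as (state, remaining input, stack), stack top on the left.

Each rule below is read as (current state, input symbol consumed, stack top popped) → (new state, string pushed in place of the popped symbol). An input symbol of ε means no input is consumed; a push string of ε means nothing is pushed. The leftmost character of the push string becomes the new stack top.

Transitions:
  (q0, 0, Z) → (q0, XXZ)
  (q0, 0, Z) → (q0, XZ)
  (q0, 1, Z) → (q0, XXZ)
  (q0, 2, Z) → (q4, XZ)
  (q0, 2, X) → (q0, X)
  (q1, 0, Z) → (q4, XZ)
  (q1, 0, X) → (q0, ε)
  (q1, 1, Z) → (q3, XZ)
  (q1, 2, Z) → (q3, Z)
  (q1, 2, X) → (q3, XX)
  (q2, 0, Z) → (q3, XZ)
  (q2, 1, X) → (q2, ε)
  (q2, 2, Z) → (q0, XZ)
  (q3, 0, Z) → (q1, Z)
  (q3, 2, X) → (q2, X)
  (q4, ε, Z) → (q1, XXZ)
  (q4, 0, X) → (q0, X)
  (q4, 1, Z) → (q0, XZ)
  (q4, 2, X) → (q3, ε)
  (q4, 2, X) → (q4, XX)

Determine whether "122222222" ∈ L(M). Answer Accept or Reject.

Reject

No computation consumes all input and reaches a final state.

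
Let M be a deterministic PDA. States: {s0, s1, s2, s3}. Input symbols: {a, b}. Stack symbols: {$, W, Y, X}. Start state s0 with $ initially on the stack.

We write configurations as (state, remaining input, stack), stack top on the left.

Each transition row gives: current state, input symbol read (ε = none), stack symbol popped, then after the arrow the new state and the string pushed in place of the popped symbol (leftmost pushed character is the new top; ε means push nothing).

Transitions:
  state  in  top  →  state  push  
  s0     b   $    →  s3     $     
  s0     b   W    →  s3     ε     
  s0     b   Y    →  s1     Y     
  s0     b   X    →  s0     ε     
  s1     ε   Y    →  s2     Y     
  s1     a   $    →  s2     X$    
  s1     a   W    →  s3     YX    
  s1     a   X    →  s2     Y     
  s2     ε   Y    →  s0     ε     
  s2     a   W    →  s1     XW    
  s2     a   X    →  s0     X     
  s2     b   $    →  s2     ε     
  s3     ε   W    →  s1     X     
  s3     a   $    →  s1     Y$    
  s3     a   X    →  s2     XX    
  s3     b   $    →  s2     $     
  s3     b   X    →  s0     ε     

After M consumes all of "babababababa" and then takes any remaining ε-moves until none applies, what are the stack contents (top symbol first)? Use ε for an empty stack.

$

(s0, babababababa, $)
  read b, top $: go to s3, push $ → (s3, abababababa, $)
  read a, top $: go to s1, push Y$ → (s1, bababababa, Y$)
  ε-move, top Y: go to s2, push Y → (s2, bababababa, Y$)
  ε-move, top Y: go to s0, push ε → (s0, bababababa, $)
  read b, top $: go to s3, push $ → (s3, ababababa, $)
  read a, top $: go to s1, push Y$ → (s1, babababa, Y$)
  ε-move, top Y: go to s2, push Y → (s2, babababa, Y$)
  ε-move, top Y: go to s0, push ε → (s0, babababa, $)
  read b, top $: go to s3, push $ → (s3, abababa, $)
  read a, top $: go to s1, push Y$ → (s1, bababa, Y$)
  ε-move, top Y: go to s2, push Y → (s2, bababa, Y$)
  ε-move, top Y: go to s0, push ε → (s0, bababa, $)
  read b, top $: go to s3, push $ → (s3, ababa, $)
  read a, top $: go to s1, push Y$ → (s1, baba, Y$)
  ε-move, top Y: go to s2, push Y → (s2, baba, Y$)
  ε-move, top Y: go to s0, push ε → (s0, baba, $)
  read b, top $: go to s3, push $ → (s3, aba, $)
  read a, top $: go to s1, push Y$ → (s1, ba, Y$)
  ε-move, top Y: go to s2, push Y → (s2, ba, Y$)
  ε-move, top Y: go to s0, push ε → (s0, ba, $)
  read b, top $: go to s3, push $ → (s3, a, $)
  read a, top $: go to s1, push Y$ → (s1, ε, Y$)
  ε-move, top Y: go to s2, push Y → (s2, ε, Y$)
  ε-move, top Y: go to s0, push ε → (s0, ε, $)
All input consumed in state s0 with stack $.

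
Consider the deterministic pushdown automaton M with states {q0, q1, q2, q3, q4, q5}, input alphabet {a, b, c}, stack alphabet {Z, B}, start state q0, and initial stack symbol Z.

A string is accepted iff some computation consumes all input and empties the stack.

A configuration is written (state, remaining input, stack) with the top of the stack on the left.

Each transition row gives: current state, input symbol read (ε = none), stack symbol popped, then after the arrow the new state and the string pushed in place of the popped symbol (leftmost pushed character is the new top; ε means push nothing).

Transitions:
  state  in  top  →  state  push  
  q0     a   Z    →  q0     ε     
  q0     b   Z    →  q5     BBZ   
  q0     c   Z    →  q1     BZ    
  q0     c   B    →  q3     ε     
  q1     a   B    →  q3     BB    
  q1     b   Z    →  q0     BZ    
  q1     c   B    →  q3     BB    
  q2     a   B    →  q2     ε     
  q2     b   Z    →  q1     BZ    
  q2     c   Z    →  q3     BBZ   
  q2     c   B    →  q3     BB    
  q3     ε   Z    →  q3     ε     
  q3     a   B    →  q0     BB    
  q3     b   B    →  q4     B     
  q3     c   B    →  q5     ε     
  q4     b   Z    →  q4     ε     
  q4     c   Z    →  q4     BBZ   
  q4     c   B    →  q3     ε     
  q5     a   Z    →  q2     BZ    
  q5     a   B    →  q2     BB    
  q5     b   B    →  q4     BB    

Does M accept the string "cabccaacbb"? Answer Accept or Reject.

Reject

(q0, cabccaacbb, Z) ⊢ (q1, abccaacbb, BZ) ⊢ (q3, bccaacbb, BBZ) ⊢ (q4, ccaacbb, BBZ) ⊢ (q3, caacbb, BZ) ⊢ (q5, aacbb, Z) ⊢ (q2, acbb, BZ) ⊢ (q2, cbb, Z) ⊢ (q3, bb, BBZ) ⊢ (q4, b, BBZ)
No transition applies at (q4, b, BBZ); input not fully consumed.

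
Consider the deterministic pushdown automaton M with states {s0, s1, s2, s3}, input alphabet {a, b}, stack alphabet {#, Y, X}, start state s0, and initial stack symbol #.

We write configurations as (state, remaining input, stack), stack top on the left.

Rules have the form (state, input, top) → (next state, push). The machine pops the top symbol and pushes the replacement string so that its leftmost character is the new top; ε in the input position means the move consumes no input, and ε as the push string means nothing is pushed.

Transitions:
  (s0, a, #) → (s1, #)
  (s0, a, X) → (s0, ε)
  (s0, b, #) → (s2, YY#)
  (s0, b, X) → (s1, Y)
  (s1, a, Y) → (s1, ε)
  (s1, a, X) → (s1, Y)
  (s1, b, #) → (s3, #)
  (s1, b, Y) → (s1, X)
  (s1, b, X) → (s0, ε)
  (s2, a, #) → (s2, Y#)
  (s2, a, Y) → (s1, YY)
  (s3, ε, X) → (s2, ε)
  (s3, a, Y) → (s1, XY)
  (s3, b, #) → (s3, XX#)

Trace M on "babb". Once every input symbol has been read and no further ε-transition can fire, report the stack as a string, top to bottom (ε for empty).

(s0, babb, #) ⊢ (s2, abb, YY#) ⊢ (s1, bb, YYY#) ⊢ (s1, b, XYY#) ⊢ (s0, ε, YY#)
All input consumed in state s0 with stack YY#.

YY#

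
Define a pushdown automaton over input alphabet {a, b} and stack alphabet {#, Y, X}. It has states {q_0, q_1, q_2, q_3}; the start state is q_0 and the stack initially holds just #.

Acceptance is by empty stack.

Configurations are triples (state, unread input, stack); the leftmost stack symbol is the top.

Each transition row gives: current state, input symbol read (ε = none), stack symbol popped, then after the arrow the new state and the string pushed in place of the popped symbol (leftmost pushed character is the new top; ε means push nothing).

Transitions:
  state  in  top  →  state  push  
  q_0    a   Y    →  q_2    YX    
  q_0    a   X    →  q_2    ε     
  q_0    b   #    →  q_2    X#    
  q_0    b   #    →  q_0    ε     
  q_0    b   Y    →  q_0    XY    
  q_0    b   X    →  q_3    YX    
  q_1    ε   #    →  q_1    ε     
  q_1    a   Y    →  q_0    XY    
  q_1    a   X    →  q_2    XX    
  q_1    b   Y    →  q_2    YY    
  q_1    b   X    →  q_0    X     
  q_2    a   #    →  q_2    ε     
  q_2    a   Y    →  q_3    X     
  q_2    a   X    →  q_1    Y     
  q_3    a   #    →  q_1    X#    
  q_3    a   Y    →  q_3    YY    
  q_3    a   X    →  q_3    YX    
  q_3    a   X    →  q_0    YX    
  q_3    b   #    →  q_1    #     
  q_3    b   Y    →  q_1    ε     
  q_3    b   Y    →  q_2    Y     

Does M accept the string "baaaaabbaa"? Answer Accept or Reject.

One accepting computation: (q_0, baaaaabbaa, #) ⊢ (q_2, aaaaabbaa, X#) ⊢ (q_1, aaaabbaa, Y#) ⊢ (q_0, aaabbaa, XY#) ⊢ (q_2, aabbaa, Y#) ⊢ (q_3, abbaa, X#) ⊢ (q_3, bbaa, YX#) ⊢ (q_1, baa, X#) ⊢ (q_0, aa, X#) ⊢ (q_2, a, #) ⊢ (q_2, ε, ε)
All input consumed and the stack is empty.

Accept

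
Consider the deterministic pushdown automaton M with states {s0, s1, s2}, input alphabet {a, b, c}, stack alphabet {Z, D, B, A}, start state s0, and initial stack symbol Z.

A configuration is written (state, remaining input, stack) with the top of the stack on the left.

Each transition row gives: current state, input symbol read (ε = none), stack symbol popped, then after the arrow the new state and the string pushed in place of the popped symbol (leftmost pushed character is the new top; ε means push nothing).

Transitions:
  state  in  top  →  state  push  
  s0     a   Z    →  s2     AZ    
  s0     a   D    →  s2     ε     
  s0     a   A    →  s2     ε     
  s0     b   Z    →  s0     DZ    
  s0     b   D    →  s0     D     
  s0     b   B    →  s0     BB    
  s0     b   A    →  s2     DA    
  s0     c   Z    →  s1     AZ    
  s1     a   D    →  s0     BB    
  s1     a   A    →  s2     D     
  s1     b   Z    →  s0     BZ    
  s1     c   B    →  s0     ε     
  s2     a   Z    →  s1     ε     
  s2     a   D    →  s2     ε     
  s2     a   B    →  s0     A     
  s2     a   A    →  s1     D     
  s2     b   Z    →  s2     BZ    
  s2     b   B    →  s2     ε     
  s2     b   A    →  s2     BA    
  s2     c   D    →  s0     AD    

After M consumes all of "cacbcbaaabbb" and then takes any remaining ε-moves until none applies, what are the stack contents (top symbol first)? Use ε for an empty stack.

(s0, cacbcbaaabbb, Z)
  read c, top Z: go to s1, push AZ → (s1, acbcbaaabbb, AZ)
  read a, top A: go to s2, push D → (s2, cbcbaaabbb, DZ)
  read c, top D: go to s0, push AD → (s0, bcbaaabbb, ADZ)
  read b, top A: go to s2, push DA → (s2, cbaaabbb, DADZ)
  read c, top D: go to s0, push AD → (s0, baaabbb, ADADZ)
  read b, top A: go to s2, push DA → (s2, aaabbb, DADADZ)
  read a, top D: go to s2, push ε → (s2, aabbb, ADADZ)
  read a, top A: go to s1, push D → (s1, abbb, DDADZ)
  read a, top D: go to s0, push BB → (s0, bbb, BBDADZ)
  read b, top B: go to s0, push BB → (s0, bb, BBBDADZ)
  read b, top B: go to s0, push BB → (s0, b, BBBBDADZ)
  read b, top B: go to s0, push BB → (s0, ε, BBBBBDADZ)
All input consumed in state s0 with stack BBBBBDADZ.

BBBBBDADZ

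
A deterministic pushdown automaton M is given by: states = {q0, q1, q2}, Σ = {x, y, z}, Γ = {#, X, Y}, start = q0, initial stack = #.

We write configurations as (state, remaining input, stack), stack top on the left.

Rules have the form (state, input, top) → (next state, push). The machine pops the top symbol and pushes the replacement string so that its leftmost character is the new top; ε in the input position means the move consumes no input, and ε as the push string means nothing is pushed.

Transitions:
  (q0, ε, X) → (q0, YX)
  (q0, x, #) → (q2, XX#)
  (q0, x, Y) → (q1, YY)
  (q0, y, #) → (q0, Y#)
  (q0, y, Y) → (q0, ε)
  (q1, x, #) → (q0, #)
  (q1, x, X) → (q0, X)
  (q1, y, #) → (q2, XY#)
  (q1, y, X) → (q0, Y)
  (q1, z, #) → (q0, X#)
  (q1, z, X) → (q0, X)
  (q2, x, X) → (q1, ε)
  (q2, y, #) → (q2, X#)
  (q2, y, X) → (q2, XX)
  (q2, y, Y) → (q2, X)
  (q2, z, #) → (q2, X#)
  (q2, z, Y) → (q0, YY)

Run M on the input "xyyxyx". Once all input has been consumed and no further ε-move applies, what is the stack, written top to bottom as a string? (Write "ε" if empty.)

(q0, xyyxyx, #) ⊢ (q2, yyxyx, XX#) ⊢ (q2, yxyx, XXX#) ⊢ (q2, xyx, XXXX#) ⊢ (q1, yx, XXX#) ⊢ (q0, x, YXX#) ⊢ (q1, ε, YYXX#)
All input consumed in state q1 with stack YYXX#.

YYXX#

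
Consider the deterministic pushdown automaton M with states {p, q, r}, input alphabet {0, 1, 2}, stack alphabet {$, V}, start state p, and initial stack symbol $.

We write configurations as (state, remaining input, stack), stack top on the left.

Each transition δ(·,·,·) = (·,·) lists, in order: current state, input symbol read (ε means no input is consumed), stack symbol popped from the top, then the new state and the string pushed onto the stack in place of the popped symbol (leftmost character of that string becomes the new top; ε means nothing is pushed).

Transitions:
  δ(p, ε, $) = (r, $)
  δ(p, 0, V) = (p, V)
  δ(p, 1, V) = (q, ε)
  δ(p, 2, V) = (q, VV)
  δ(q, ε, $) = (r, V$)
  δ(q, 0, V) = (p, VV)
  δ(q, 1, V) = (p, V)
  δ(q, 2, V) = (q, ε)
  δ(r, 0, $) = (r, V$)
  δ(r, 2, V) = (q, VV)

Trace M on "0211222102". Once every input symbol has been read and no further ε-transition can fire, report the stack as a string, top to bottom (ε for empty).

(p, 0211222102, $)
  ε-move, top $: go to r, push $ → (r, 0211222102, $)
  read 0, top $: go to r, push V$ → (r, 211222102, V$)
  read 2, top V: go to q, push VV → (q, 11222102, VV$)
  read 1, top V: go to p, push V → (p, 1222102, VV$)
  read 1, top V: go to q, push ε → (q, 222102, V$)
  read 2, top V: go to q, push ε → (q, 22102, $)
  ε-move, top $: go to r, push V$ → (r, 22102, V$)
  read 2, top V: go to q, push VV → (q, 2102, VV$)
  read 2, top V: go to q, push ε → (q, 102, V$)
  read 1, top V: go to p, push V → (p, 02, V$)
  read 0, top V: go to p, push V → (p, 2, V$)
  read 2, top V: go to q, push VV → (q, ε, VV$)
All input consumed in state q with stack VV$.

VV$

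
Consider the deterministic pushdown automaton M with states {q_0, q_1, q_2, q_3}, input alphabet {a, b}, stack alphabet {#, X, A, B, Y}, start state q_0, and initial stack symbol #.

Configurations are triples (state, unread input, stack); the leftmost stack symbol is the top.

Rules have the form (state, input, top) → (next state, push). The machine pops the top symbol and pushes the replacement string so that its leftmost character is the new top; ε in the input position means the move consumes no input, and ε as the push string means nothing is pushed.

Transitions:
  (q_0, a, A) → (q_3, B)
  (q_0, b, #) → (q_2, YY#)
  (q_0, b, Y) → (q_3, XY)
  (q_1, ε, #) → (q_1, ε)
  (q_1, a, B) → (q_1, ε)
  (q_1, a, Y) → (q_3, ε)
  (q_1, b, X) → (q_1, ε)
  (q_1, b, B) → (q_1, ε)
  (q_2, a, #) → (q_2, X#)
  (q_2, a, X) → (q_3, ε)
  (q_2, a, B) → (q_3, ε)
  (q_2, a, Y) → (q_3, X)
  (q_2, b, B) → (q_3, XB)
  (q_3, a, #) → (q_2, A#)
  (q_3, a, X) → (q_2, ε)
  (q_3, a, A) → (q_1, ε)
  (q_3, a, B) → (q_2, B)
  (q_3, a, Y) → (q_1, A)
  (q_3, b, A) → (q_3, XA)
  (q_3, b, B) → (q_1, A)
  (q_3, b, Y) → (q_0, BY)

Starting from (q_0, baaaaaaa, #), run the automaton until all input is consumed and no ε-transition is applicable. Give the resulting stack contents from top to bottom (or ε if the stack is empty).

(q_0, baaaaaaa, #)
  read b, top #: go to q_2, push YY# → (q_2, aaaaaaa, YY#)
  read a, top Y: go to q_3, push X → (q_3, aaaaaa, XY#)
  read a, top X: go to q_2, push ε → (q_2, aaaaa, Y#)
  read a, top Y: go to q_3, push X → (q_3, aaaa, X#)
  read a, top X: go to q_2, push ε → (q_2, aaa, #)
  read a, top #: go to q_2, push X# → (q_2, aa, X#)
  read a, top X: go to q_3, push ε → (q_3, a, #)
  read a, top #: go to q_2, push A# → (q_2, ε, A#)
All input consumed in state q_2 with stack A#.

A#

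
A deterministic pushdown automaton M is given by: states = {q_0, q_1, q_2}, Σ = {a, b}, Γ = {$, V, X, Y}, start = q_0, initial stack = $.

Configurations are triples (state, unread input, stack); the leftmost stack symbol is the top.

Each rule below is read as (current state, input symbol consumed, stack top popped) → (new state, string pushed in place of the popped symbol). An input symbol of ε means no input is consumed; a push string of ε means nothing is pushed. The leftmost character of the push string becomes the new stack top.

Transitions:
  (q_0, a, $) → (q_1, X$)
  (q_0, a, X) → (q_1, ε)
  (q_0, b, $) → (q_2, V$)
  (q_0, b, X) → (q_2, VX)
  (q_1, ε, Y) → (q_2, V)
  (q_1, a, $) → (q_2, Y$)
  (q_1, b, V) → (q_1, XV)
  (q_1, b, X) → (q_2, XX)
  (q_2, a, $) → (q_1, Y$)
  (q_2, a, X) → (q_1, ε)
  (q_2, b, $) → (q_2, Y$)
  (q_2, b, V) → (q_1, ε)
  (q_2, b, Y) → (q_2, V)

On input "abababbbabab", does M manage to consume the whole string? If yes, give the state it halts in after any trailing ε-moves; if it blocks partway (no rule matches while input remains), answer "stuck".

stuck

(q_0, abababbbabab, $)
  read a, top $: go to q_1, push X$ → (q_1, bababbbabab, X$)
  read b, top X: go to q_2, push XX → (q_2, ababbbabab, XX$)
  read a, top X: go to q_1, push ε → (q_1, babbbabab, X$)
  read b, top X: go to q_2, push XX → (q_2, abbbabab, XX$)
  read a, top X: go to q_1, push ε → (q_1, bbbabab, X$)
  read b, top X: go to q_2, push XX → (q_2, bbabab, XX$)
No transition for (q_2, b, top X); M blocks with input bbabab remaining.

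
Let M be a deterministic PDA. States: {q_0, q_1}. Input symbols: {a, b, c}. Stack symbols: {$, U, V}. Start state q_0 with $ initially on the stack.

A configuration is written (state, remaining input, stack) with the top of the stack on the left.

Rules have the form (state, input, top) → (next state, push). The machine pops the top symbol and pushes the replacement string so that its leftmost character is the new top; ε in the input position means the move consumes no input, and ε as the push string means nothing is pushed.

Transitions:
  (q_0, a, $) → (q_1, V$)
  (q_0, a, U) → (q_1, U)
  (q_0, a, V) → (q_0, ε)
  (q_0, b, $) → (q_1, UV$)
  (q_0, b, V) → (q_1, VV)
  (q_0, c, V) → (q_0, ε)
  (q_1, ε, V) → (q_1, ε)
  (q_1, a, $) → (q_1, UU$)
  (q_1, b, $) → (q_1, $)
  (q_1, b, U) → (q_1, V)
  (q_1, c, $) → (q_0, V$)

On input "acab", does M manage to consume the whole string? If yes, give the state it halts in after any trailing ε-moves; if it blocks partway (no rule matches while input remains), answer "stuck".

q_1

(q_0, acab, $)
  read a, top $: go to q_1, push V$ → (q_1, cab, V$)
  ε-move, top V: go to q_1, push ε → (q_1, cab, $)
  read c, top $: go to q_0, push V$ → (q_0, ab, V$)
  read a, top V: go to q_0, push ε → (q_0, b, $)
  read b, top $: go to q_1, push UV$ → (q_1, ε, UV$)
All input consumed; M is in state q_1.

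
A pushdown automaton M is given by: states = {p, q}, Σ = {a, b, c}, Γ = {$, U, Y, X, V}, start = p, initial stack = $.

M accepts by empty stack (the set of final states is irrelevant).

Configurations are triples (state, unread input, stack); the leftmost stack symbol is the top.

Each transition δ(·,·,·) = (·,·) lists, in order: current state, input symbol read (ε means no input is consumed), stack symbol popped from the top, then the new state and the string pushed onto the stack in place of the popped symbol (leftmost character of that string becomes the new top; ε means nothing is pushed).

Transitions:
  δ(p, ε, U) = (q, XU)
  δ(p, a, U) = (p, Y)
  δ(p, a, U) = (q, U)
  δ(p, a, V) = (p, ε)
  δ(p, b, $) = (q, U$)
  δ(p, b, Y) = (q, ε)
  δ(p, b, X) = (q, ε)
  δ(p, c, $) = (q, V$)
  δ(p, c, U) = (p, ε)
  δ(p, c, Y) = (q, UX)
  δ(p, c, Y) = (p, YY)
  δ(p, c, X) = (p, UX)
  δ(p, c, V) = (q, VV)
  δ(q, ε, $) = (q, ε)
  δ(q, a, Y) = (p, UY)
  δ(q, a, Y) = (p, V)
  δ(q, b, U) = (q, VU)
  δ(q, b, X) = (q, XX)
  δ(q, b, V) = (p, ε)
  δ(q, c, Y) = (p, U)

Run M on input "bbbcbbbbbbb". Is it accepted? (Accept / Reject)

Reject

No computation consumes all input and empties the stack.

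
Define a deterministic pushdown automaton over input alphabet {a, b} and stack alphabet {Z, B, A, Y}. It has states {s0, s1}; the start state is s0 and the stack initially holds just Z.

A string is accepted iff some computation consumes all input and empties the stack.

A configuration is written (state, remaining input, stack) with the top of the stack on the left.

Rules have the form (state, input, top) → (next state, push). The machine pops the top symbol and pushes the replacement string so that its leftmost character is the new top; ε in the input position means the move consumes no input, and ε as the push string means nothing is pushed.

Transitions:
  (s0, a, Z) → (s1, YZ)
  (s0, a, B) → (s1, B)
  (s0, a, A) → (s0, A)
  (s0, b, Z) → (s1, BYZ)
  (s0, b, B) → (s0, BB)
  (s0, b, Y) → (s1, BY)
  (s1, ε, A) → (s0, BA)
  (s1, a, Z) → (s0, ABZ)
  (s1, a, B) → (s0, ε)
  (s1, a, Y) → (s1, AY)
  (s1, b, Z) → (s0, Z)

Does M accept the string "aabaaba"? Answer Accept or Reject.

Reject

(s0, aabaaba, Z)
  read a, top Z: go to s1, push YZ → (s1, abaaba, YZ)
  read a, top Y: go to s1, push AY → (s1, baaba, AYZ)
  ε-move, top A: go to s0, push BA → (s0, baaba, BAYZ)
  read b, top B: go to s0, push BB → (s0, aaba, BBAYZ)
  read a, top B: go to s1, push B → (s1, aba, BBAYZ)
  read a, top B: go to s0, push ε → (s0, ba, BAYZ)
  read b, top B: go to s0, push BB → (s0, a, BBAYZ)
  read a, top B: go to s1, push B → (s1, ε, BBAYZ)
All input consumed; stack is BBAYZ, not empty, and no further ε-move applies.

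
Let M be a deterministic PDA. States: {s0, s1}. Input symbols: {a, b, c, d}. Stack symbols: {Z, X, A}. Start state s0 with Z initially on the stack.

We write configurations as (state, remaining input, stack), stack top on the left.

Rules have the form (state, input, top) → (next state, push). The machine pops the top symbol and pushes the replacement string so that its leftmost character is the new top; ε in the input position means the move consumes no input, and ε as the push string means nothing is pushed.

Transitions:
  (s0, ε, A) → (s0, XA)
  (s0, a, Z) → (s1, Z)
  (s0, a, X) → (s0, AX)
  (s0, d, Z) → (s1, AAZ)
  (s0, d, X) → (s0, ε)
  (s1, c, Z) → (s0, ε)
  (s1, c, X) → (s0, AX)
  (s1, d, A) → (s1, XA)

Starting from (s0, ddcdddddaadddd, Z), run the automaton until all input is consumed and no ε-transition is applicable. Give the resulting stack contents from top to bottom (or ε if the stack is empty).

XAXAXAXAAZ

(s0, ddcdddddaadddd, Z)
  read d, top Z: go to s1, push AAZ → (s1, dcdddddaadddd, AAZ)
  read d, top A: go to s1, push XA → (s1, cdddddaadddd, XAAZ)
  read c, top X: go to s0, push AX → (s0, dddddaadddd, AXAAZ)
  ε-move, top A: go to s0, push XA → (s0, dddddaadddd, XAXAAZ)
  read d, top X: go to s0, push ε → (s0, ddddaadddd, AXAAZ)
  ε-move, top A: go to s0, push XA → (s0, ddddaadddd, XAXAAZ)
  read d, top X: go to s0, push ε → (s0, dddaadddd, AXAAZ)
  ε-move, top A: go to s0, push XA → (s0, dddaadddd, XAXAAZ)
  read d, top X: go to s0, push ε → (s0, ddaadddd, AXAAZ)
  ε-move, top A: go to s0, push XA → (s0, ddaadddd, XAXAAZ)
  read d, top X: go to s0, push ε → (s0, daadddd, AXAAZ)
  ε-move, top A: go to s0, push XA → (s0, daadddd, XAXAAZ)
  read d, top X: go to s0, push ε → (s0, aadddd, AXAAZ)
  ε-move, top A: go to s0, push XA → (s0, aadddd, XAXAAZ)
  read a, top X: go to s0, push AX → (s0, adddd, AXAXAAZ)
  ε-move, top A: go to s0, push XA → (s0, adddd, XAXAXAAZ)
  read a, top X: go to s0, push AX → (s0, dddd, AXAXAXAAZ)
  ε-move, top A: go to s0, push XA → (s0, dddd, XAXAXAXAAZ)
  read d, top X: go to s0, push ε → (s0, ddd, AXAXAXAAZ)
  ε-move, top A: go to s0, push XA → (s0, ddd, XAXAXAXAAZ)
  read d, top X: go to s0, push ε → (s0, dd, AXAXAXAAZ)
  ε-move, top A: go to s0, push XA → (s0, dd, XAXAXAXAAZ)
  read d, top X: go to s0, push ε → (s0, d, AXAXAXAAZ)
  ε-move, top A: go to s0, push XA → (s0, d, XAXAXAXAAZ)
  read d, top X: go to s0, push ε → (s0, ε, AXAXAXAAZ)
  ε-move, top A: go to s0, push XA → (s0, ε, XAXAXAXAAZ)
All input consumed in state s0 with stack XAXAXAXAAZ.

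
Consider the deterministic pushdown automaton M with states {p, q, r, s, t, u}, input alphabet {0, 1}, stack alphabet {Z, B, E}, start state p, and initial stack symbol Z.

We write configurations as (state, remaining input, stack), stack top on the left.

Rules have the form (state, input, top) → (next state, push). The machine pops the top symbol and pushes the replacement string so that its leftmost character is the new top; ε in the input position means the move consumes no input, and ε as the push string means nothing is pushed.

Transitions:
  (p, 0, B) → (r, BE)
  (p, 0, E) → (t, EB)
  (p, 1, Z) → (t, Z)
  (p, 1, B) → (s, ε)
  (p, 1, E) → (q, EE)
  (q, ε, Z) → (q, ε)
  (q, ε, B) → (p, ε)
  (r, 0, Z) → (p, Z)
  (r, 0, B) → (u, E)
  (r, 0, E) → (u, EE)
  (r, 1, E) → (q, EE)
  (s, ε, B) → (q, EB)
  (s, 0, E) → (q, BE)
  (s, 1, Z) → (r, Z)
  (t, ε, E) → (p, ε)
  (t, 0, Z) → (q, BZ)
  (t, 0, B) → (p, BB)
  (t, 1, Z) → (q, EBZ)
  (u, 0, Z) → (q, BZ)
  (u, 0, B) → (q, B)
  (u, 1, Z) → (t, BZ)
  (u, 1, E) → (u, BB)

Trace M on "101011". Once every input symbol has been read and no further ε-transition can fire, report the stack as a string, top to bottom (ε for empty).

EBZ

(p, 101011, Z)
  read 1, top Z: go to t, push Z → (t, 01011, Z)
  read 0, top Z: go to q, push BZ → (q, 1011, BZ)
  ε-move, top B: go to p, push ε → (p, 1011, Z)
  read 1, top Z: go to t, push Z → (t, 011, Z)
  read 0, top Z: go to q, push BZ → (q, 11, BZ)
  ε-move, top B: go to p, push ε → (p, 11, Z)
  read 1, top Z: go to t, push Z → (t, 1, Z)
  read 1, top Z: go to q, push EBZ → (q, ε, EBZ)
All input consumed in state q with stack EBZ.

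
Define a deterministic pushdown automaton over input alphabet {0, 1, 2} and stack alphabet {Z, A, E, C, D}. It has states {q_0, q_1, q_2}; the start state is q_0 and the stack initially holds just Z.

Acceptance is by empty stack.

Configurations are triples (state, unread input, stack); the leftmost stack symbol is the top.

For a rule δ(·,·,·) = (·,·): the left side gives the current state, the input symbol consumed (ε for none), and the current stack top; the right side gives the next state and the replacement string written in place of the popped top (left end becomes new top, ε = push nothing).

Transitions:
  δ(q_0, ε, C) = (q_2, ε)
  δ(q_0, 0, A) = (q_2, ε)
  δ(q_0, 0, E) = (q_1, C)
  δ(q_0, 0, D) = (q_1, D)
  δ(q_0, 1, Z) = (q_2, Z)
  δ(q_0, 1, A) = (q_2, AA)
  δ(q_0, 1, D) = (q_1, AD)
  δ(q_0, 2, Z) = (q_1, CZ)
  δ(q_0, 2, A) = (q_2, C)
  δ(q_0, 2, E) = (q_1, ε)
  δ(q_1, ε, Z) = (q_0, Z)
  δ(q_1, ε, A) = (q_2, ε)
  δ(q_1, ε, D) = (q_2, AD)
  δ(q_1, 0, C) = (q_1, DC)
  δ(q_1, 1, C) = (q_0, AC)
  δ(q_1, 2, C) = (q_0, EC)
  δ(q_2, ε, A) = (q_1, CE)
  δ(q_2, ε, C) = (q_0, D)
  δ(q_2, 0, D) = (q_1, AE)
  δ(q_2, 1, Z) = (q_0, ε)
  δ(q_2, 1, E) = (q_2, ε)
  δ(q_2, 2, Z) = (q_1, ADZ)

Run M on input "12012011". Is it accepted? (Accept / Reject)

Accept

(q_0, 12012011, Z) ⊢ (q_2, 2012011, Z) ⊢ (q_1, 012011, ADZ) ⊢ (q_2, 012011, DZ) ⊢ (q_1, 12011, AEZ) ⊢ (q_2, 12011, EZ) ⊢ (q_2, 2011, Z) ⊢ (q_1, 011, ADZ) ⊢ (q_2, 011, DZ) ⊢ (q_1, 11, AEZ) ⊢ (q_2, 11, EZ) ⊢ (q_2, 1, Z) ⊢ (q_0, ε, ε)
All input consumed and the stack is empty.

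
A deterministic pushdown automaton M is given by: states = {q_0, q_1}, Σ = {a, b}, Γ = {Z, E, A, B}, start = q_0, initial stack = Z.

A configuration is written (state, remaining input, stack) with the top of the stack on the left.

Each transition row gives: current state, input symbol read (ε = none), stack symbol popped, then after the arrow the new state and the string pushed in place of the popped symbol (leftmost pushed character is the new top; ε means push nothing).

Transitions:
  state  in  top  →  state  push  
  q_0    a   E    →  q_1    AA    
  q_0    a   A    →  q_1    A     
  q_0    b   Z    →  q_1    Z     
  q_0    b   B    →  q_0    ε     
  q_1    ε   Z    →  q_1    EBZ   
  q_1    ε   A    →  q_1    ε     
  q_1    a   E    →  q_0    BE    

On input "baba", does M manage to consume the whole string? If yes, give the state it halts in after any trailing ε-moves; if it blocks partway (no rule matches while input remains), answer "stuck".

q_1

(q_0, baba, Z)
  read b, top Z: go to q_1, push Z → (q_1, aba, Z)
  ε-move, top Z: go to q_1, push EBZ → (q_1, aba, EBZ)
  read a, top E: go to q_0, push BE → (q_0, ba, BEBZ)
  read b, top B: go to q_0, push ε → (q_0, a, EBZ)
  read a, top E: go to q_1, push AA → (q_1, ε, AABZ)
  ε-move, top A: go to q_1, push ε → (q_1, ε, ABZ)
  ε-move, top A: go to q_1, push ε → (q_1, ε, BZ)
All input consumed; M is in state q_1.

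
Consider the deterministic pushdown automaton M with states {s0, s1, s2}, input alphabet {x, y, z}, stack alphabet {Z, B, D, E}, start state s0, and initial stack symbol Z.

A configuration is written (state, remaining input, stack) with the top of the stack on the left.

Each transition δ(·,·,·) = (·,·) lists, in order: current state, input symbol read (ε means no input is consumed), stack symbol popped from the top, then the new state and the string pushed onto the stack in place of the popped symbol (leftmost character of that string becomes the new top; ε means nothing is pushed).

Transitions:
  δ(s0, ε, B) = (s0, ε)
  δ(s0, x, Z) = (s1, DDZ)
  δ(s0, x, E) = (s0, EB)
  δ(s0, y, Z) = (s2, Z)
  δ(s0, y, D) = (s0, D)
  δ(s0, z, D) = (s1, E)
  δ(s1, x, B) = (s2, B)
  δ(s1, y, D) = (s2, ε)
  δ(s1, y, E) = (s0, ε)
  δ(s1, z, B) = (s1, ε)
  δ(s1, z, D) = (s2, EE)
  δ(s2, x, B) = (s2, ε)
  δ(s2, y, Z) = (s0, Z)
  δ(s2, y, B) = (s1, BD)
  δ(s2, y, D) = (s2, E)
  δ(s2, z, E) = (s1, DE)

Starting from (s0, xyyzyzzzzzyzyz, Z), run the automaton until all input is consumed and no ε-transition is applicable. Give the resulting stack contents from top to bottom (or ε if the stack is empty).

(s0, xyyzyzzzzzyzyz, Z) ⊢ (s1, yyzyzzzzzyzyz, DDZ) ⊢ (s2, yzyzzzzzyzyz, DZ) ⊢ (s2, zyzzzzzyzyz, EZ) ⊢ (s1, yzzzzzyzyz, DEZ) ⊢ (s2, zzzzzyzyz, EZ) ⊢ (s1, zzzzyzyz, DEZ) ⊢ (s2, zzzyzyz, EEEZ) ⊢ (s1, zzyzyz, DEEEZ) ⊢ (s2, zyzyz, EEEEEZ) ⊢ (s1, yzyz, DEEEEEZ) ⊢ (s2, zyz, EEEEEZ) ⊢ (s1, yz, DEEEEEZ) ⊢ (s2, z, EEEEEZ) ⊢ (s1, ε, DEEEEEZ)
All input consumed in state s1 with stack DEEEEEZ.

DEEEEEZ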